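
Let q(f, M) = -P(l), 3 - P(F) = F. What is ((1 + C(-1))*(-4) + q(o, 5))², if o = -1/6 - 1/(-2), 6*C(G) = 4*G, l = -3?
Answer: 484/9 ≈ 53.778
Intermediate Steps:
P(F) = 3 - F
C(G) = 2*G/3 (C(G) = (4*G)/6 = 2*G/3)
o = ⅓ (o = -1*⅙ - 1*(-½) = -⅙ + ½ = ⅓ ≈ 0.33333)
q(f, M) = -6 (q(f, M) = -(3 - 1*(-3)) = -(3 + 3) = -1*6 = -6)
((1 + C(-1))*(-4) + q(o, 5))² = ((1 + (⅔)*(-1))*(-4) - 6)² = ((1 - ⅔)*(-4) - 6)² = ((⅓)*(-4) - 6)² = (-4/3 - 6)² = (-22/3)² = 484/9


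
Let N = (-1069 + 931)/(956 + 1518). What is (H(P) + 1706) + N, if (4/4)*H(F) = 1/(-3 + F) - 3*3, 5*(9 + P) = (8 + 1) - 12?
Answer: 132238375/77931 ≈ 1696.9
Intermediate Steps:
P = -48/5 (P = -9 + ((8 + 1) - 12)/5 = -9 + (9 - 12)/5 = -9 + (1/5)*(-3) = -9 - 3/5 = -48/5 ≈ -9.6000)
H(F) = -9 + 1/(-3 + F) (H(F) = 1/(-3 + F) - 3*3 = 1/(-3 + F) - 9 = -9 + 1/(-3 + F))
N = -69/1237 (N = -138/2474 = -138*1/2474 = -69/1237 ≈ -0.055780)
(H(P) + 1706) + N = ((28 - 9*(-48/5))/(-3 - 48/5) + 1706) - 69/1237 = ((28 + 432/5)/(-63/5) + 1706) - 69/1237 = (-5/63*572/5 + 1706) - 69/1237 = (-572/63 + 1706) - 69/1237 = 106906/63 - 69/1237 = 132238375/77931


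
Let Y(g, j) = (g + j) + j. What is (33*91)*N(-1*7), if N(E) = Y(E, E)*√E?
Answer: -63063*I*√7 ≈ -1.6685e+5*I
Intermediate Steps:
Y(g, j) = g + 2*j
N(E) = 3*E^(3/2) (N(E) = (E + 2*E)*√E = (3*E)*√E = 3*E^(3/2))
(33*91)*N(-1*7) = (33*91)*(3*(-1*7)^(3/2)) = 3003*(3*(-7)^(3/2)) = 3003*(3*(-7*I*√7)) = 3003*(-21*I*√7) = -63063*I*√7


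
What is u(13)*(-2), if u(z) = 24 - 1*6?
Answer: -36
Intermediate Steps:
u(z) = 18 (u(z) = 24 - 6 = 18)
u(13)*(-2) = 18*(-2) = -36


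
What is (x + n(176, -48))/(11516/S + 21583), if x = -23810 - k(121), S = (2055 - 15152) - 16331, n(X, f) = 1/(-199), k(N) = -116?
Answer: -34689042199/31597867148 ≈ -1.0978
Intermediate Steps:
n(X, f) = -1/199
S = -29428 (S = -13097 - 16331 = -29428)
x = -23694 (x = -23810 - 1*(-116) = -23810 + 116 = -23694)
(x + n(176, -48))/(11516/S + 21583) = (-23694 - 1/199)/(11516/(-29428) + 21583) = -4715107/(199*(11516*(-1/29428) + 21583)) = -4715107/(199*(-2879/7357 + 21583)) = -4715107/(199*158783252/7357) = -4715107/199*7357/158783252 = -34689042199/31597867148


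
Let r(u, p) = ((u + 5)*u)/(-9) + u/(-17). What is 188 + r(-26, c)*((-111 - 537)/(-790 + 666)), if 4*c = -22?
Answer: -63788/527 ≈ -121.04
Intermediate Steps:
c = -11/2 (c = (¼)*(-22) = -11/2 ≈ -5.5000)
r(u, p) = -u/17 - u*(5 + u)/9 (r(u, p) = ((5 + u)*u)*(-⅑) + u*(-1/17) = (u*(5 + u))*(-⅑) - u/17 = -u*(5 + u)/9 - u/17 = -u/17 - u*(5 + u)/9)
188 + r(-26, c)*((-111 - 537)/(-790 + 666)) = 188 + (-1/153*(-26)*(94 + 17*(-26)))*((-111 - 537)/(-790 + 666)) = 188 + (-1/153*(-26)*(94 - 442))*(-648/(-124)) = 188 + (-1/153*(-26)*(-348))*(-648*(-1/124)) = 188 - 3016/51*162/31 = 188 - 162864/527 = -63788/527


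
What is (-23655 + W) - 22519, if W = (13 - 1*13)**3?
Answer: -46174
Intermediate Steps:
W = 0 (W = (13 - 13)**3 = 0**3 = 0)
(-23655 + W) - 22519 = (-23655 + 0) - 22519 = -23655 - 22519 = -46174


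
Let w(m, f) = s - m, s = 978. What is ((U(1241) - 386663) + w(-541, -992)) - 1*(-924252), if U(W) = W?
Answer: 540349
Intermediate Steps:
w(m, f) = 978 - m
((U(1241) - 386663) + w(-541, -992)) - 1*(-924252) = ((1241 - 386663) + (978 - 1*(-541))) - 1*(-924252) = (-385422 + (978 + 541)) + 924252 = (-385422 + 1519) + 924252 = -383903 + 924252 = 540349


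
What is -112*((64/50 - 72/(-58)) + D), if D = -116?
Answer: 9214464/725 ≈ 12710.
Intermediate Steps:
-112*((64/50 - 72/(-58)) + D) = -112*((64/50 - 72/(-58)) - 116) = -112*((64*(1/50) - 72*(-1/58)) - 116) = -112*((32/25 + 36/29) - 116) = -112*(1828/725 - 116) = -112*(-82272/725) = 9214464/725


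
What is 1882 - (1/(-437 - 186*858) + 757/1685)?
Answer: 1694693544227/900689790 ≈ 1881.6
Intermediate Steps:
1882 - (1/(-437 - 186*858) + 757/1685) = 1882 - ((1/858)/(-623) + 757*(1/1685)) = 1882 - (-1/623*1/858 + 757/1685) = 1882 - (-1/534534 + 757/1685) = 1882 - 1*404640553/900689790 = 1882 - 404640553/900689790 = 1694693544227/900689790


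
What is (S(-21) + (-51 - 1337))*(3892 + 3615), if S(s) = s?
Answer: -10577363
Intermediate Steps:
(S(-21) + (-51 - 1337))*(3892 + 3615) = (-21 + (-51 - 1337))*(3892 + 3615) = (-21 - 1388)*7507 = -1409*7507 = -10577363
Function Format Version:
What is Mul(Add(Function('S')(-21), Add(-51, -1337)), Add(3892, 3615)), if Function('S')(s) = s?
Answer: -10577363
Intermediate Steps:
Mul(Add(Function('S')(-21), Add(-51, -1337)), Add(3892, 3615)) = Mul(Add(-21, Add(-51, -1337)), Add(3892, 3615)) = Mul(Add(-21, -1388), 7507) = Mul(-1409, 7507) = -10577363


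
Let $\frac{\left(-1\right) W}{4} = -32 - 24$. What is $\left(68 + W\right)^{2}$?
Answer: $85264$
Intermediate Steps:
$W = 224$ ($W = - 4 \left(-32 - 24\right) = \left(-4\right) \left(-56\right) = 224$)
$\left(68 + W\right)^{2} = \left(68 + 224\right)^{2} = 292^{2} = 85264$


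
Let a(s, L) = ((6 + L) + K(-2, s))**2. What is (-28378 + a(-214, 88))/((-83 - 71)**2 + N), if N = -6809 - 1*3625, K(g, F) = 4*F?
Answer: 276133/6641 ≈ 41.580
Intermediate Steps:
a(s, L) = (6 + L + 4*s)**2 (a(s, L) = ((6 + L) + 4*s)**2 = (6 + L + 4*s)**2)
N = -10434 (N = -6809 - 3625 = -10434)
(-28378 + a(-214, 88))/((-83 - 71)**2 + N) = (-28378 + (6 + 88 + 4*(-214))**2)/((-83 - 71)**2 - 10434) = (-28378 + (6 + 88 - 856)**2)/((-154)**2 - 10434) = (-28378 + (-762)**2)/(23716 - 10434) = (-28378 + 580644)/13282 = 552266*(1/13282) = 276133/6641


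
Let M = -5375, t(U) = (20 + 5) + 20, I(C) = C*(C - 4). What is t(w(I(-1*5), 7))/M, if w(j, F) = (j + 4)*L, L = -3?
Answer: -9/1075 ≈ -0.0083721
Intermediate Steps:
I(C) = C*(-4 + C)
w(j, F) = -12 - 3*j (w(j, F) = (j + 4)*(-3) = (4 + j)*(-3) = -12 - 3*j)
t(U) = 45 (t(U) = 25 + 20 = 45)
t(w(I(-1*5), 7))/M = 45/(-5375) = 45*(-1/5375) = -9/1075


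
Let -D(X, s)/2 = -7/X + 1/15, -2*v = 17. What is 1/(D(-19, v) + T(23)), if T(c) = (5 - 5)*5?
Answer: -285/248 ≈ -1.1492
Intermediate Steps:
v = -17/2 (v = -½*17 = -17/2 ≈ -8.5000)
T(c) = 0 (T(c) = 0*5 = 0)
D(X, s) = -2/15 + 14/X (D(X, s) = -2*(-7/X + 1/15) = -2*(1/15 - 7/X) = -2/15 + 14/X)
1/(D(-19, v) + T(23)) = 1/((-2/15 + 14/(-19)) + 0) = 1/((-2/15 + 14*(-1/19)) + 0) = 1/((-2/15 - 14/19) + 0) = 1/(-248/285 + 0) = 1/(-248/285) = -285/248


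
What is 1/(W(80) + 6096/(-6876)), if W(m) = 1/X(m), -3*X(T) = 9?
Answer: -191/233 ≈ -0.81974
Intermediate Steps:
X(T) = -3 (X(T) = -⅓*9 = -3)
W(m) = -⅓ (W(m) = 1/(-3) = -⅓)
1/(W(80) + 6096/(-6876)) = 1/(-⅓ + 6096/(-6876)) = 1/(-⅓ + 6096*(-1/6876)) = 1/(-⅓ - 508/573) = 1/(-233/191) = -191/233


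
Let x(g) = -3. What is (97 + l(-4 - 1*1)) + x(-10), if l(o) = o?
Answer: 89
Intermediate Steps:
(97 + l(-4 - 1*1)) + x(-10) = (97 + (-4 - 1*1)) - 3 = (97 + (-4 - 1)) - 3 = (97 - 5) - 3 = 92 - 3 = 89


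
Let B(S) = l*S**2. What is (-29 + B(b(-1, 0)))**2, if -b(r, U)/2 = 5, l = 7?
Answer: 450241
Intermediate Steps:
b(r, U) = -10 (b(r, U) = -2*5 = -10)
B(S) = 7*S**2
(-29 + B(b(-1, 0)))**2 = (-29 + 7*(-10)**2)**2 = (-29 + 7*100)**2 = (-29 + 700)**2 = 671**2 = 450241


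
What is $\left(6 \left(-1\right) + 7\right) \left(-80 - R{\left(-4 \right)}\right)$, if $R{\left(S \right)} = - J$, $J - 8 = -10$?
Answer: $-82$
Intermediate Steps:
$J = -2$ ($J = 8 - 10 = -2$)
$R{\left(S \right)} = 2$ ($R{\left(S \right)} = \left(-1\right) \left(-2\right) = 2$)
$\left(6 \left(-1\right) + 7\right) \left(-80 - R{\left(-4 \right)}\right) = \left(6 \left(-1\right) + 7\right) \left(-80 - 2\right) = \left(-6 + 7\right) \left(-80 - 2\right) = 1 \left(-82\right) = -82$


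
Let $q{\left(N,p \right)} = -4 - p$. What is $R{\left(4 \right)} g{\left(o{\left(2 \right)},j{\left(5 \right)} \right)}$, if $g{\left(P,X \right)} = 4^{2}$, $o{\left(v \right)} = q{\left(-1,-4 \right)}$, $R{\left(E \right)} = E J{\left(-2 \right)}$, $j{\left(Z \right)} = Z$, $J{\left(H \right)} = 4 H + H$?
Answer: $-640$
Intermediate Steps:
$J{\left(H \right)} = 5 H$
$R{\left(E \right)} = - 10 E$ ($R{\left(E \right)} = E 5 \left(-2\right) = E \left(-10\right) = - 10 E$)
$o{\left(v \right)} = 0$ ($o{\left(v \right)} = -4 - -4 = -4 + 4 = 0$)
$g{\left(P,X \right)} = 16$
$R{\left(4 \right)} g{\left(o{\left(2 \right)},j{\left(5 \right)} \right)} = \left(-10\right) 4 \cdot 16 = \left(-40\right) 16 = -640$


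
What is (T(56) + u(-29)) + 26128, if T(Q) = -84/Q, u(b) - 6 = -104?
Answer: 52057/2 ≈ 26029.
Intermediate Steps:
u(b) = -98 (u(b) = 6 - 104 = -98)
(T(56) + u(-29)) + 26128 = (-84/56 - 98) + 26128 = (-84*1/56 - 98) + 26128 = (-3/2 - 98) + 26128 = -199/2 + 26128 = 52057/2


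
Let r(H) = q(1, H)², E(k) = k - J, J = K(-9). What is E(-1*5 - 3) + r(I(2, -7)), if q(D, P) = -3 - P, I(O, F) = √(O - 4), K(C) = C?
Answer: 8 + 6*I*√2 ≈ 8.0 + 8.4853*I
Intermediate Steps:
J = -9
I(O, F) = √(-4 + O)
E(k) = 9 + k (E(k) = k - 1*(-9) = k + 9 = 9 + k)
r(H) = (-3 - H)²
E(-1*5 - 3) + r(I(2, -7)) = (9 + (-1*5 - 3)) + (3 + √(-4 + 2))² = (9 + (-5 - 3)) + (3 + √(-2))² = (9 - 8) + (3 + I*√2)² = 1 + (3 + I*√2)²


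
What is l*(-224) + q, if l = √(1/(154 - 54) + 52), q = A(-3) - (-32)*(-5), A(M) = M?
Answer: -163 - 112*√5201/5 ≈ -1778.4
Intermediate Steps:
q = -163 (q = -3 - (-32)*(-5) = -3 - 8*20 = -3 - 160 = -163)
l = √5201/10 (l = √(1/100 + 52) = √(5201/100) = √5201/10 ≈ 7.2118)
l*(-224) + q = (√5201/10)*(-224) - 163 = -112*√5201/5 - 163 = -163 - 112*√5201/5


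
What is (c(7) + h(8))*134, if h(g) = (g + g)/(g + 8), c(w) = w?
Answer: 1072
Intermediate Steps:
h(g) = 2*g/(8 + g) (h(g) = (2*g)/(8 + g) = 2*g/(8 + g))
(c(7) + h(8))*134 = (7 + 2*8/(8 + 8))*134 = (7 + 2*8/16)*134 = (7 + 2*8*(1/16))*134 = (7 + 1)*134 = 8*134 = 1072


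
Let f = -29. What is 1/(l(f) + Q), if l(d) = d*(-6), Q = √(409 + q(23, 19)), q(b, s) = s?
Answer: 87/14924 - √107/14924 ≈ 0.0051364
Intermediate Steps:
Q = 2*√107 (Q = √(409 + 19) = √428 = 2*√107 ≈ 20.688)
l(d) = -6*d
1/(l(f) + Q) = 1/(-6*(-29) + 2*√107) = 1/(174 + 2*√107)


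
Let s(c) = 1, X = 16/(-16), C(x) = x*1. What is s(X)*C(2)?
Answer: 2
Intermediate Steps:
C(x) = x
X = -1 (X = 16*(-1/16) = -1)
s(X)*C(2) = 1*2 = 2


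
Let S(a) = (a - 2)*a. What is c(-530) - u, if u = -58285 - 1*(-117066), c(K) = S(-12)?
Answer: -58613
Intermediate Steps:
S(a) = a*(-2 + a) (S(a) = (-2 + a)*a = a*(-2 + a))
c(K) = 168 (c(K) = -12*(-2 - 12) = -12*(-14) = 168)
u = 58781 (u = -58285 + 117066 = 58781)
c(-530) - u = 168 - 1*58781 = 168 - 58781 = -58613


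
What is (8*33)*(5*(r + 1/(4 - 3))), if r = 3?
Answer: 5280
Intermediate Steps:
(8*33)*(5*(r + 1/(4 - 3))) = (8*33)*(5*(3 + 1/(4 - 3))) = 264*(5*(3 + 1/1)) = 264*(5*(3 + 1)) = 264*(5*4) = 264*20 = 5280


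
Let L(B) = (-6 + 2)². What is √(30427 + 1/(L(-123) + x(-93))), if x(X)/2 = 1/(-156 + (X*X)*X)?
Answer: 5*√201662887181199754/12872206 ≈ 174.43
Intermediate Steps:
L(B) = 16 (L(B) = (-4)² = 16)
x(X) = 2/(-156 + X³) (x(X) = 2/(-156 + (X*X)*X) = 2/(-156 + X²*X) = 2/(-156 + X³))
√(30427 + 1/(L(-123) + x(-93))) = √(30427 + 1/(16 + 2/(-156 + (-93)³))) = √(30427 + 1/(16 + 2/(-156 - 804357))) = √(30427 + 1/(16 + 2/(-804513))) = √(30427 + 1/(16 + 2*(-1/804513))) = √(30427 + 1/(16 - 2/804513)) = √(30427 + 1/(12872206/804513)) = √(30427 + 804513/12872206) = √(391663416475/12872206) = 5*√201662887181199754/12872206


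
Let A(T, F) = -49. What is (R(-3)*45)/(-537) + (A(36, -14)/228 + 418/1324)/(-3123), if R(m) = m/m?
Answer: -3536660113/42187894956 ≈ -0.083831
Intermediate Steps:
R(m) = 1
(R(-3)*45)/(-537) + (A(36, -14)/228 + 418/1324)/(-3123) = (1*45)/(-537) + (-49/228 + 418/1324)/(-3123) = 45*(-1/537) + (-49*1/228 + 418*(1/1324))*(-1/3123) = -15/179 + (-49/228 + 209/662)*(-1/3123) = -15/179 + (7607/75468)*(-1/3123) = -15/179 - 7607/235686564 = -3536660113/42187894956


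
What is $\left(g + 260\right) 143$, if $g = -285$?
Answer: $-3575$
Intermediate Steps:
$\left(g + 260\right) 143 = \left(-285 + 260\right) 143 = \left(-25\right) 143 = -3575$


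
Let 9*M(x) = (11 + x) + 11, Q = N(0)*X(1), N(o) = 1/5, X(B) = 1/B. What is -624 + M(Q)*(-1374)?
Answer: -20066/5 ≈ -4013.2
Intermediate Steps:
N(o) = 1/5
Q = 1/5 (Q = (1/5)/1 = (1/5)*1 = 1/5 ≈ 0.20000)
M(x) = 22/9 + x/9 (M(x) = ((11 + x) + 11)/9 = (22 + x)/9 = 22/9 + x/9)
-624 + M(Q)*(-1374) = -624 + (22/9 + (1/9)*(1/5))*(-1374) = -624 + (22/9 + 1/45)*(-1374) = -624 + (37/15)*(-1374) = -624 - 16946/5 = -20066/5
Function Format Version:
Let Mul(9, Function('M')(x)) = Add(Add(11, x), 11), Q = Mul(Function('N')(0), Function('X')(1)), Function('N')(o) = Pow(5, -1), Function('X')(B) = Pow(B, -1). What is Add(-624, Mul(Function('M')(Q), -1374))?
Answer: Rational(-20066, 5) ≈ -4013.2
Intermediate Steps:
Function('N')(o) = Rational(1, 5)
Q = Rational(1, 5) (Q = Mul(Rational(1, 5), Pow(1, -1)) = Mul(Rational(1, 5), 1) = Rational(1, 5) ≈ 0.20000)
Function('M')(x) = Add(Rational(22, 9), Mul(Rational(1, 9), x)) (Function('M')(x) = Mul(Rational(1, 9), Add(Add(11, x), 11)) = Mul(Rational(1, 9), Add(22, x)) = Add(Rational(22, 9), Mul(Rational(1, 9), x)))
Add(-624, Mul(Function('M')(Q), -1374)) = Add(-624, Mul(Add(Rational(22, 9), Mul(Rational(1, 9), Rational(1, 5))), -1374)) = Add(-624, Mul(Add(Rational(22, 9), Rational(1, 45)), -1374)) = Add(-624, Mul(Rational(37, 15), -1374)) = Add(-624, Rational(-16946, 5)) = Rational(-20066, 5)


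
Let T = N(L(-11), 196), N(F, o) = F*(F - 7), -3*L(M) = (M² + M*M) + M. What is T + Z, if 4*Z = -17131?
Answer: 8741/4 ≈ 2185.3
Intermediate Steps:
L(M) = -2*M²/3 - M/3 (L(M) = -((M² + M*M) + M)/3 = -((M² + M²) + M)/3 = -(2*M² + M)/3 = -(M + 2*M²)/3 = -2*M²/3 - M/3)
N(F, o) = F*(-7 + F)
T = 6468 (T = (-⅓*(-11)*(1 + 2*(-11)))*(-7 - ⅓*(-11)*(1 + 2*(-11))) = (-⅓*(-11)*(1 - 22))*(-7 - ⅓*(-11)*(1 - 22)) = (-⅓*(-11)*(-21))*(-7 - ⅓*(-11)*(-21)) = -77*(-7 - 77) = -77*(-84) = 6468)
Z = -17131/4 (Z = (¼)*(-17131) = -17131/4 ≈ -4282.8)
T + Z = 6468 - 17131/4 = 8741/4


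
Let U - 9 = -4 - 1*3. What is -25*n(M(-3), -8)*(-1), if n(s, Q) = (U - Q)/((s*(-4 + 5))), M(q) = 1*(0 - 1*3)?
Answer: -250/3 ≈ -83.333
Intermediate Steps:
M(q) = -3 (M(q) = 1*(0 - 3) = 1*(-3) = -3)
U = 2 (U = 9 + (-4 - 1*3) = 9 + (-4 - 3) = 9 - 7 = 2)
n(s, Q) = (2 - Q)/s (n(s, Q) = (2 - Q)/((s*(-4 + 5))) = (2 - Q)/((s*1)) = (2 - Q)/s)
-25*n(M(-3), -8)*(-1) = -25*(2 - 1*(-8))/(-3)*(-1) = -(-25)*(2 + 8)/3*(-1) = -(-25)*10/3*(-1) = -25*(-10/3)*(-1) = (250/3)*(-1) = -250/3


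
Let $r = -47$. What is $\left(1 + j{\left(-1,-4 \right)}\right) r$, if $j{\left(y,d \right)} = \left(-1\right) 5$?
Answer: $188$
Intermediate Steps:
$j{\left(y,d \right)} = -5$
$\left(1 + j{\left(-1,-4 \right)}\right) r = \left(1 - 5\right) \left(-47\right) = \left(-4\right) \left(-47\right) = 188$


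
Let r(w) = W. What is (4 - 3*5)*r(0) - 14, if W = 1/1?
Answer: -25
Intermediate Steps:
W = 1
r(w) = 1
(4 - 3*5)*r(0) - 14 = (4 - 3*5)*1 - 14 = (4 - 15)*1 - 14 = -11*1 - 14 = -11 - 14 = -25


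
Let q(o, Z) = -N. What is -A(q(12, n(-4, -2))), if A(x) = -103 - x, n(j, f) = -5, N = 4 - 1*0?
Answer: 99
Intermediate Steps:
N = 4 (N = 4 + 0 = 4)
q(o, Z) = -4 (q(o, Z) = -1*4 = -4)
-A(q(12, n(-4, -2))) = -(-103 - 1*(-4)) = -(-103 + 4) = -1*(-99) = 99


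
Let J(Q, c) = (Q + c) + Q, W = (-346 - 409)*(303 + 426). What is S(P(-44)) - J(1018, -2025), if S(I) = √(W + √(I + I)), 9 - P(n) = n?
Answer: -11 + I*√(550395 - √106) ≈ -11.0 + 741.88*I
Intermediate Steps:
P(n) = 9 - n
W = -550395 (W = -755*729 = -550395)
J(Q, c) = c + 2*Q
S(I) = √(-550395 + √2*√I) (S(I) = √(-550395 + √(I + I)) = √(-550395 + √(2*I)) = √(-550395 + √2*√I))
S(P(-44)) - J(1018, -2025) = √(-550395 + √2*√(9 - 1*(-44))) - (-2025 + 2*1018) = √(-550395 + √2*√(9 + 44)) - (-2025 + 2036) = √(-550395 + √2*√53) - 1*11 = √(-550395 + √106) - 11 = -11 + √(-550395 + √106)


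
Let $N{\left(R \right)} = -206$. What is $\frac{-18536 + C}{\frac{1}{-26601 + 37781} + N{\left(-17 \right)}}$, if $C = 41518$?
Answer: $- \frac{256938760}{2303079} \approx -111.56$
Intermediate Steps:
$\frac{-18536 + C}{\frac{1}{-26601 + 37781} + N{\left(-17 \right)}} = \frac{-18536 + 41518}{\frac{1}{-26601 + 37781} - 206} = \frac{22982}{\frac{1}{11180} - 206} = \frac{22982}{- \frac{2303079}{11180}} = 22982 \left(- \frac{11180}{2303079}\right) = - \frac{256938760}{2303079}$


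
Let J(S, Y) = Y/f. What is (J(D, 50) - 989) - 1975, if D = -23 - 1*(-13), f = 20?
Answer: -5923/2 ≈ -2961.5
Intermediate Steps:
D = -10 (D = -23 + 13 = -10)
J(S, Y) = Y/20
(J(D, 50) - 989) - 1975 = ((1/20)*50 - 989) - 1975 = (5/2 - 989) - 1975 = -1973/2 - 1975 = -5923/2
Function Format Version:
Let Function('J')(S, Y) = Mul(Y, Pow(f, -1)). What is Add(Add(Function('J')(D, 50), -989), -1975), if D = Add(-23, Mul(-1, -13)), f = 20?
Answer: Rational(-5923, 2) ≈ -2961.5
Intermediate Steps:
D = -10 (D = Add(-23, 13) = -10)
Function('J')(S, Y) = Mul(Rational(1, 20), Y) (Function('J')(S, Y) = Mul(Y, Pow(20, -1)) = Mul(Y, Rational(1, 20)) = Mul(Rational(1, 20), Y))
Add(Add(Function('J')(D, 50), -989), -1975) = Add(Add(Mul(Rational(1, 20), 50), -989), -1975) = Add(Add(Rational(5, 2), -989), -1975) = Add(Rational(-1973, 2), -1975) = Rational(-5923, 2)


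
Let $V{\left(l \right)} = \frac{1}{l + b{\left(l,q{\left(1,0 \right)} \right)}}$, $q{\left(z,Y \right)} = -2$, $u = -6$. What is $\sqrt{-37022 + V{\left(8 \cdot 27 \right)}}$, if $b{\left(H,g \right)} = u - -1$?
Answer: $\frac{i \sqrt{1648256251}}{211} \approx 192.41 i$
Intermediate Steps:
$b{\left(H,g \right)} = -5$ ($b{\left(H,g \right)} = -6 - -1 = -6 + 1 = -5$)
$V{\left(l \right)} = \frac{1}{-5 + l}$ ($V{\left(l \right)} = \frac{1}{l - 5} = \frac{1}{-5 + l}$)
$\sqrt{-37022 + V{\left(8 \cdot 27 \right)}} = \sqrt{-37022 + \frac{1}{-5 + 8 \cdot 27}} = \sqrt{-37022 + \frac{1}{-5 + 216}} = \sqrt{-37022 + \frac{1}{211}} = \sqrt{- \frac{7811641}{211}} = \frac{i \sqrt{1648256251}}{211}$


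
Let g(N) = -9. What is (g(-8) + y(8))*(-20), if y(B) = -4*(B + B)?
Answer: 1460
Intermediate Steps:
y(B) = -8*B
(g(-8) + y(8))*(-20) = (-9 - 8*8)*(-20) = (-9 - 64)*(-20) = -73*(-20) = 1460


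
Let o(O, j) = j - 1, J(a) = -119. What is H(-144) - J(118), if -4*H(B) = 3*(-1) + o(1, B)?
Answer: 156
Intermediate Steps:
o(O, j) = -1 + j
H(B) = 1 - B/4 (H(B) = -(3*(-1) + (-1 + B))/4 = -(-3 + (-1 + B))/4 = -(-4 + B)/4 = 1 - B/4)
H(-144) - J(118) = (1 - ¼*(-144)) - 1*(-119) = (1 + 36) + 119 = 37 + 119 = 156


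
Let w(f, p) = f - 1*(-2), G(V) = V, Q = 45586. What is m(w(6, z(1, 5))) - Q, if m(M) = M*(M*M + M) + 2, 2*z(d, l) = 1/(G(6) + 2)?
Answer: -45008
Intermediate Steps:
z(d, l) = 1/16 (z(d, l) = 1/(2*(6 + 2)) = (½)/8 = (½)*(⅛) = 1/16)
w(f, p) = 2 + f (w(f, p) = f + 2 = 2 + f)
m(M) = 2 + M*(M + M²) (m(M) = M*(M² + M) + 2 = M*(M + M²) + 2 = 2 + M*(M + M²))
m(w(6, z(1, 5))) - Q = (2 + (2 + 6)² + (2 + 6)³) - 1*45586 = (2 + 8² + 8³) - 45586 = (2 + 64 + 512) - 45586 = 578 - 45586 = -45008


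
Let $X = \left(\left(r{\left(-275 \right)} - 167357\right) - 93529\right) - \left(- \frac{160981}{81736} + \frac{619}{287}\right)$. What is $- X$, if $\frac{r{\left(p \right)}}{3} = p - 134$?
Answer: $\frac{6148711957253}{23458232} \approx 2.6211 \cdot 10^{5}$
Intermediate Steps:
$r{\left(p \right)} = -402 + 3 p$ ($r{\left(p \right)} = 3 \left(p - 134\right) = 3 \left(-134 + p\right) = -402 + 3 p$)
$X = - \frac{6148711957253}{23458232}$ ($X = \left(\left(\left(-402 + 3 \left(-275\right)\right) - 167357\right) - 93529\right) - \left(- \frac{160981}{81736} + \frac{619}{287}\right) = \left(\left(\left(-402 - 825\right) - 167357\right) - 93529\right) - \frac{4393037}{23458232} = \left(\left(-1227 - 167357\right) - 93529\right) + \left(\frac{160981}{81736} - \frac{619}{287}\right) = \left(-168584 - 93529\right) - \frac{4393037}{23458232} = -262113 - \frac{4393037}{23458232} = - \frac{6148711957253}{23458232} \approx -2.6211 \cdot 10^{5}$)
$- X = \left(-1\right) \left(- \frac{6148711957253}{23458232}\right) = \frac{6148711957253}{23458232}$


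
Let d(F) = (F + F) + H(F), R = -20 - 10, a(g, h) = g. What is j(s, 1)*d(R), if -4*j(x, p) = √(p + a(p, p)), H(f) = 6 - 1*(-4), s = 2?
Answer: 25*√2/2 ≈ 17.678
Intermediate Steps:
H(f) = 10 (H(f) = 6 + 4 = 10)
j(x, p) = -√2*√p/4 (j(x, p) = -√(p + p)/4 = -√2*√p/4)
R = -30
d(F) = 10 + 2*F (d(F) = (F + F) + 10 = 2*F + 10 = 10 + 2*F)
j(s, 1)*d(R) = (-√2*√1/4)*(10 + 2*(-30)) = (-¼*√2*1)*(10 - 60) = -√2/4*(-50) = 25*√2/2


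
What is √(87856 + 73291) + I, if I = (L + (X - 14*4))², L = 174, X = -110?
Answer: 64 + √161147 ≈ 465.43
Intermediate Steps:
I = 64 (I = (174 + (-110 - 14*4))² = (174 + (-110 - 1*56))² = (174 + (-110 - 56))² = (174 - 166)² = 8² = 64)
√(87856 + 73291) + I = √(87856 + 73291) + 64 = √161147 + 64 = 64 + √161147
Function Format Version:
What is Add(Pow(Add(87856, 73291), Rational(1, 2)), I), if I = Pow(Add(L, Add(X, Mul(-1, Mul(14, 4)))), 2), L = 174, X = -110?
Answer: Add(64, Pow(161147, Rational(1, 2))) ≈ 465.43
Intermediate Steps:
I = 64 (I = Pow(Add(174, Add(-110, Mul(-1, Mul(14, 4)))), 2) = Pow(Add(174, Add(-110, Mul(-1, 56))), 2) = Pow(Add(174, Add(-110, -56)), 2) = Pow(Add(174, -166), 2) = Pow(8, 2) = 64)
Add(Pow(Add(87856, 73291), Rational(1, 2)), I) = Add(Pow(Add(87856, 73291), Rational(1, 2)), 64) = Add(Pow(161147, Rational(1, 2)), 64) = Add(64, Pow(161147, Rational(1, 2)))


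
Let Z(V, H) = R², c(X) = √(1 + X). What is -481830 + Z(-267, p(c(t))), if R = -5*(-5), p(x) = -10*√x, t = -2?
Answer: -481205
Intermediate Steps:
R = 25
Z(V, H) = 625 (Z(V, H) = 25² = 625)
-481830 + Z(-267, p(c(t))) = -481830 + 625 = -481205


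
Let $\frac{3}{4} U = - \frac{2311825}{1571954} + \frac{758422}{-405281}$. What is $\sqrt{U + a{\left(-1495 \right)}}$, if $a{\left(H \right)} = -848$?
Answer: $\frac{i \sqrt{778478560894500994178154894}}{955624633611} \approx 29.197 i$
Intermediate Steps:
$U = - \frac{4258286488826}{955624633611}$ ($U = \frac{4 \left(- \frac{2311825}{1571954} + \frac{758422}{-405281}\right)}{3} = \frac{4 \left(\left(-2311825\right) \frac{1}{1571954} + 758422 \left(- \frac{1}{405281}\right)\right)}{3} = \frac{4 \left(- \frac{2311825}{1571954} - \frac{758422}{405281}\right)}{3} = \frac{4}{3} \left(- \frac{2129143244413}{637083089074}\right) = - \frac{4258286488826}{955624633611} \approx -4.456$)
$\sqrt{U + a{\left(-1495 \right)}} = \sqrt{- \frac{4258286488826}{955624633611} - 848} = \sqrt{- \frac{814627975790954}{955624633611}} = \frac{i \sqrt{778478560894500994178154894}}{955624633611}$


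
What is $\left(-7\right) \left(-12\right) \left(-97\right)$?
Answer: $-8148$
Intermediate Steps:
$\left(-7\right) \left(-12\right) \left(-97\right) = 84 \left(-97\right) = -8148$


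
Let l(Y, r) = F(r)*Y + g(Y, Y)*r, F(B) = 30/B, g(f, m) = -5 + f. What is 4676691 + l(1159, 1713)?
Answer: 3799156093/571 ≈ 6.6535e+6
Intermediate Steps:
l(Y, r) = r*(-5 + Y) + 30*Y/r (l(Y, r) = (30/r)*Y + (-5 + Y)*r = 30*Y/r + r*(-5 + Y) = r*(-5 + Y) + 30*Y/r)
4676691 + l(1159, 1713) = 4676691 + (30*1159 + 1713**2*(-5 + 1159))/1713 = 4676691 + (34770 + 2934369*1154)/1713 = 4676691 + (34770 + 3386261826)/1713 = 4676691 + (1/1713)*3386296596 = 4676691 + 1128765532/571 = 3799156093/571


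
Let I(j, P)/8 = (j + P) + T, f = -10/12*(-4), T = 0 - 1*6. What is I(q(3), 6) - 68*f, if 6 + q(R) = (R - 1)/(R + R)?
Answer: -272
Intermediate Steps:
q(R) = -6 + (-1 + R)/(2*R) (q(R) = -6 + (R - 1)/(R + R) = -6 + (-1 + R)/((2*R)) = -6 + (-1 + R)*(1/(2*R)) = -6 + (-1 + R)/(2*R))
T = -6 (T = 0 - 6 = -6)
f = 10/3 (f = -10*1/12*(-4) = -⅚*(-4) = 10/3 ≈ 3.3333)
I(j, P) = -48 + 8*P + 8*j (I(j, P) = 8*((j + P) - 6) = 8*((P + j) - 6) = 8*(-6 + P + j) = -48 + 8*P + 8*j)
I(q(3), 6) - 68*f = (-48 + 8*6 + 8*((½)*(-1 - 11*3)/3)) - 68*10/3 = (-48 + 48 + 8*((½)*(⅓)*(-1 - 33))) - 680/3 = (-48 + 48 + 8*((½)*(⅓)*(-34))) - 680/3 = (-48 + 48 + 8*(-17/3)) - 680/3 = (-48 + 48 - 136/3) - 680/3 = -136/3 - 680/3 = -272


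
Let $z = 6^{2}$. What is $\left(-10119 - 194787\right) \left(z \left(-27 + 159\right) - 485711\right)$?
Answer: $98551384854$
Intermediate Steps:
$z = 36$
$\left(-10119 - 194787\right) \left(z \left(-27 + 159\right) - 485711\right) = \left(-10119 - 194787\right) \left(36 \left(-27 + 159\right) - 485711\right) = - 204906 \left(36 \cdot 132 - 485711\right) = - 204906 \left(4752 - 485711\right) = \left(-204906\right) \left(-480959\right) = 98551384854$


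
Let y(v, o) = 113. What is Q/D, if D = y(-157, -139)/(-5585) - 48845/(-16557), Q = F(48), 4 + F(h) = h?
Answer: 1017179295/67732096 ≈ 15.018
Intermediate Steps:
F(h) = -4 + h
Q = 44 (Q = -4 + 48 = 44)
D = 270928384/92470845 (D = 113/(-5585) - 48845/(-16557) = 113*(-1/5585) - 48845*(-1/16557) = -113/5585 + 48845/16557 = 270928384/92470845 ≈ 2.9299)
Q/D = 44/(270928384/92470845) = 44*(92470845/270928384) = 1017179295/67732096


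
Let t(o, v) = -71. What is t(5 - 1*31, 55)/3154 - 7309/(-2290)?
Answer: 5722499/1805665 ≈ 3.1692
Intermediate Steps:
t(5 - 1*31, 55)/3154 - 7309/(-2290) = -71/3154 - 7309/(-2290) = -71*1/3154 - 7309*(-1/2290) = -71/3154 + 7309/2290 = 5722499/1805665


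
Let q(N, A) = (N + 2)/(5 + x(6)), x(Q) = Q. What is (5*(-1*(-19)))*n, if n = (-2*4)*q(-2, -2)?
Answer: 0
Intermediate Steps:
q(N, A) = 2/11 + N/11 (q(N, A) = (N + 2)/(5 + 6) = (2 + N)/11 = (2 + N)*(1/11) = 2/11 + N/11)
n = 0 (n = (-2*4)*(2/11 + (1/11)*(-2)) = -8*(2/11 - 2/11) = -8*0 = 0)
(5*(-1*(-19)))*n = (5*(-1*(-19)))*0 = (5*19)*0 = 95*0 = 0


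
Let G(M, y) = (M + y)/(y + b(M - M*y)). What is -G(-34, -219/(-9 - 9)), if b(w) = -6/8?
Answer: 262/137 ≈ 1.9124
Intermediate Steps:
b(w) = -¾ (b(w) = -6*⅛ = -¾)
G(M, y) = (M + y)/(-¾ + y) (G(M, y) = (M + y)/(y - ¾) = (M + y)/(-¾ + y))
-G(-34, -219/(-9 - 9)) = -4*(-34 - 219/(-9 - 9))/(-3 + 4*(-219/(-9 - 9))) = -4*(-34 - 219/(-18))/(-3 + 4*(-219/(-18))) = -4*(-34 - 219*(-1/18))/(-3 + 4*(-219*(-1/18))) = -4*(-34 + 73/6)/(-3 + 4*(73/6)) = -4*(-131)/((-3 + 146/3)*6) = -4*(-131)/(137/3*6) = -4*3*(-131)/(137*6) = -1*(-262/137) = 262/137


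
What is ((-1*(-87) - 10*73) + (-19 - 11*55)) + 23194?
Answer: 21927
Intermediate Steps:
((-1*(-87) - 10*73) + (-19 - 11*55)) + 23194 = ((87 - 730) + (-19 - 605)) + 23194 = (-643 - 624) + 23194 = -1267 + 23194 = 21927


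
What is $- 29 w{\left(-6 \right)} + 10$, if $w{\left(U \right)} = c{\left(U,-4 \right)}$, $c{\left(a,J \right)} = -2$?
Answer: $68$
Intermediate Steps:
$w{\left(U \right)} = -2$
$- 29 w{\left(-6 \right)} + 10 = \left(-29\right) \left(-2\right) + 10 = 58 + 10 = 68$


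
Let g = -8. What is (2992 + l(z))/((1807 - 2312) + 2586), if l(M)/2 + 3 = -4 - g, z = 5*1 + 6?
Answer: 2994/2081 ≈ 1.4387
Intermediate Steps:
z = 11 (z = 5 + 6 = 11)
l(M) = 2 (l(M) = -6 + 2*(-4 - 1*(-8)) = -6 + 2*(-4 + 8) = -6 + 2*4 = -6 + 8 = 2)
(2992 + l(z))/((1807 - 2312) + 2586) = (2992 + 2)/((1807 - 2312) + 2586) = 2994/(-505 + 2586) = 2994/2081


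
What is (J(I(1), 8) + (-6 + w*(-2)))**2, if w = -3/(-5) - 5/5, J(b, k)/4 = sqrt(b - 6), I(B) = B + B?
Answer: -924/25 - 416*I/5 ≈ -36.96 - 83.2*I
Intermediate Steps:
I(B) = 2*B
J(b, k) = 4*sqrt(-6 + b) (J(b, k) = 4*sqrt(b - 6) = 4*sqrt(-6 + b))
w = -2/5 (w = -3*(-1/5) - 5*1/5 = 3/5 - 1 = -2/5 ≈ -0.40000)
(J(I(1), 8) + (-6 + w*(-2)))**2 = (4*sqrt(-6 + 2*1) + (-6 - 2/5*(-2)))**2 = (4*sqrt(-6 + 2) + (-6 + 4/5))**2 = (4*sqrt(-4) - 26/5)**2 = (4*(2*I) - 26/5)**2 = (8*I - 26/5)**2 = (-26/5 + 8*I)**2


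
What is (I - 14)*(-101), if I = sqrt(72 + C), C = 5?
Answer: 1414 - 101*sqrt(77) ≈ 527.73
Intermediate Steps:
I = sqrt(77) (I = sqrt(72 + 5) = sqrt(77) ≈ 8.7750)
(I - 14)*(-101) = (sqrt(77) - 14)*(-101) = (-14 + sqrt(77))*(-101) = 1414 - 101*sqrt(77)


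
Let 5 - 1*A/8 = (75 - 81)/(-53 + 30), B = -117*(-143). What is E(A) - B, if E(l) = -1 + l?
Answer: -383964/23 ≈ -16694.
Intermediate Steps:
B = 16731
A = 872/23 (A = 40 - 8*(75 - 81)/(-53 + 30) = 40 - (-48)/(-23) = 40 - (-48)*(-1)/23 = 40 - 8*6/23 = 40 - 48/23 = 872/23 ≈ 37.913)
E(A) - B = (-1 + 872/23) - 1*16731 = 849/23 - 16731 = -383964/23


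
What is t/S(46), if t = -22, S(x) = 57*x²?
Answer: -11/60306 ≈ -0.00018240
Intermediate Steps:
t/S(46) = -22/(57*46²) = -22/(57*2116) = -22/120612 = (1/120612)*(-22) = -11/60306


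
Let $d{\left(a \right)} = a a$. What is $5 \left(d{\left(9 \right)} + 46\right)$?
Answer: $635$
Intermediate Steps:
$d{\left(a \right)} = a^{2}$
$5 \left(d{\left(9 \right)} + 46\right) = 5 \left(9^{2} + 46\right) = 5 \left(81 + 46\right) = 5 \cdot 127 = 635$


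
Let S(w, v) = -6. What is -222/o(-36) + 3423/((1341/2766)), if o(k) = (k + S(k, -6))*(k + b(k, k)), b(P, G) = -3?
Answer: 287191033/40677 ≈ 7060.3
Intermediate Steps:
o(k) = (-6 + k)*(-3 + k) (o(k) = (k - 6)*(k - 3) = (-6 + k)*(-3 + k))
-222/o(-36) + 3423/((1341/2766)) = -222/(18 + (-36)² - 9*(-36)) + 3423/((1341/2766)) = -222/(18 + 1296 + 324) + 3423/((1341*(1/2766))) = -222/1638 + 3423/(447/922) = -222*1/1638 + 3423*(922/447) = -37/273 + 1052002/149 = 287191033/40677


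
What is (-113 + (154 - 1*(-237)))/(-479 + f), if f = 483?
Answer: 139/2 ≈ 69.500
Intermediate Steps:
(-113 + (154 - 1*(-237)))/(-479 + f) = (-113 + (154 - 1*(-237)))/(-479 + 483) = (-113 + (154 + 237))/4 = (-113 + 391)*(1/4) = 278*(1/4) = 139/2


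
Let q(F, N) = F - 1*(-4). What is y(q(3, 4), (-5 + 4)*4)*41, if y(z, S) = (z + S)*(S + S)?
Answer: -984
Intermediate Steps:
q(F, N) = 4 + F (q(F, N) = F + 4 = 4 + F)
y(z, S) = 2*S*(S + z) (y(z, S) = (S + z)*(2*S) = 2*S*(S + z))
y(q(3, 4), (-5 + 4)*4)*41 = (2*((-5 + 4)*4)*((-5 + 4)*4 + (4 + 3)))*41 = (2*(-1*4)*(-1*4 + 7))*41 = (2*(-4)*(-4 + 7))*41 = (2*(-4)*3)*41 = -24*41 = -984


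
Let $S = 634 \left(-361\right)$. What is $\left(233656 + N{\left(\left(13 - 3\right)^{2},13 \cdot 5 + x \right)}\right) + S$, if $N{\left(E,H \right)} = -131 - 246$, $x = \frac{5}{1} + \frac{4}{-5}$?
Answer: $4405$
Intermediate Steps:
$x = \frac{21}{5}$ ($x = 5 \cdot 1 + 4 \left(- \frac{1}{5}\right) = 5 - \frac{4}{5} = \frac{21}{5} \approx 4.2$)
$S = -228874$
$N{\left(E,H \right)} = -377$ ($N{\left(E,H \right)} = -131 - 246 = -377$)
$\left(233656 + N{\left(\left(13 - 3\right)^{2},13 \cdot 5 + x \right)}\right) + S = \left(233656 - 377\right) - 228874 = 233279 - 228874 = 4405$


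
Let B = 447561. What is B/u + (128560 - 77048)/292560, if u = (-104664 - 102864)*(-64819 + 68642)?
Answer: 848700596341/4835648320680 ≈ 0.17551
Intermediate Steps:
u = -793379544 (u = -207528*3823 = -793379544)
B/u + (128560 - 77048)/292560 = 447561/(-793379544) + (128560 - 77048)/292560 = 447561*(-1/793379544) + 51512*(1/292560) = -149187/264459848 + 6439/36570 = 848700596341/4835648320680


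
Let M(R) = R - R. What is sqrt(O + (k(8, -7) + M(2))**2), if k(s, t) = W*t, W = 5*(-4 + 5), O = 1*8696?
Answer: sqrt(9921) ≈ 99.604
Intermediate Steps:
O = 8696
M(R) = 0
W = 5 (W = 5*1 = 5)
k(s, t) = 5*t
sqrt(O + (k(8, -7) + M(2))**2) = sqrt(8696 + (5*(-7) + 0)**2) = sqrt(8696 + (-35 + 0)**2) = sqrt(8696 + (-35)**2) = sqrt(8696 + 1225) = sqrt(9921)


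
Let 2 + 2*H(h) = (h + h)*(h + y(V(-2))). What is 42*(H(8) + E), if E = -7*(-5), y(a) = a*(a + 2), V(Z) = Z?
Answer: 4116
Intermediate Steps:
y(a) = a*(2 + a)
E = 35
H(h) = -1 + h² (H(h) = -1 + ((h + h)*(h - 2*(2 - 2)))/2 = -1 + ((2*h)*(h - 2*0))/2 = -1 + ((2*h)*(h + 0))/2 = -1 + ((2*h)*h)/2 = -1 + (2*h²)/2 = -1 + h²)
42*(H(8) + E) = 42*((-1 + 8²) + 35) = 42*((-1 + 64) + 35) = 42*(63 + 35) = 42*98 = 4116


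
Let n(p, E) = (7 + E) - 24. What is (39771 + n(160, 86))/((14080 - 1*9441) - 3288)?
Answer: 39840/1351 ≈ 29.489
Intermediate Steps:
n(p, E) = -17 + E
(39771 + n(160, 86))/((14080 - 1*9441) - 3288) = (39771 + (-17 + 86))/((14080 - 1*9441) - 3288) = (39771 + 69)/((14080 - 9441) - 3288) = 39840/(4639 - 3288) = 39840/1351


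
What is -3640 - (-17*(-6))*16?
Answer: -5272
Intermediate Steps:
-3640 - (-17*(-6))*16 = -3640 - 102*16 = -3640 - 1*1632 = -3640 - 1632 = -5272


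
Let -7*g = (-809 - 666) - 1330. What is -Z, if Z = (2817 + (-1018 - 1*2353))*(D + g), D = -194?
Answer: 801638/7 ≈ 1.1452e+5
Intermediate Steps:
g = 2805/7 (g = -((-809 - 666) - 1330)/7 = -(-1475 - 1330)/7 = -⅐*(-2805) = 2805/7 ≈ 400.71)
Z = -801638/7 (Z = (2817 + (-1018 - 1*2353))*(-194 + 2805/7) = (2817 + (-1018 - 2353))*(1447/7) = (2817 - 3371)*(1447/7) = -554*1447/7 = -801638/7 ≈ -1.1452e+5)
-Z = -1*(-801638/7) = 801638/7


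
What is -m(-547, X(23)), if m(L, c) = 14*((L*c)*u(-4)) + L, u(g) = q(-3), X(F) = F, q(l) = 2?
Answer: 352815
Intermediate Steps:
u(g) = 2
m(L, c) = L + 28*L*c (m(L, c) = 14*((L*c)*2) + L = 14*(2*L*c) + L = 28*L*c + L = L + 28*L*c)
-m(-547, X(23)) = -(-547)*(1 + 28*23) = -(-547)*(1 + 644) = -(-547)*645 = -1*(-352815) = 352815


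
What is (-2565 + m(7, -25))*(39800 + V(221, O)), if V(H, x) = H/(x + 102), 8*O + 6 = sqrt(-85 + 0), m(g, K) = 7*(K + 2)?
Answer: 21808*(-4975*sqrt(85) + 4029971*I)/(sqrt(85) - 810*I) ≈ -1.085e+8 + 67.716*I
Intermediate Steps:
m(g, K) = 14 + 7*K (m(g, K) = 7*(2 + K) = 14 + 7*K)
O = -3/4 + I*sqrt(85)/8 (O = -3/4 + sqrt(-85 + 0)/8 = -3/4 + sqrt(-85)/8 = -3/4 + (I*sqrt(85))/8 = -3/4 + I*sqrt(85)/8 ≈ -0.75 + 1.1524*I)
V(H, x) = H/(102 + x)
(-2565 + m(7, -25))*(39800 + V(221, O)) = (-2565 + (14 + 7*(-25)))*(39800 + 221/(102 + (-3/4 + I*sqrt(85)/8))) = (-2565 + (14 - 175))*(39800 + 221/(405/4 + I*sqrt(85)/8)) = (-2565 - 161)*(39800 + 221/(405/4 + I*sqrt(85)/8)) = -2726*(39800 + 221/(405/4 + I*sqrt(85)/8)) = -108494800 - 602446/(405/4 + I*sqrt(85)/8)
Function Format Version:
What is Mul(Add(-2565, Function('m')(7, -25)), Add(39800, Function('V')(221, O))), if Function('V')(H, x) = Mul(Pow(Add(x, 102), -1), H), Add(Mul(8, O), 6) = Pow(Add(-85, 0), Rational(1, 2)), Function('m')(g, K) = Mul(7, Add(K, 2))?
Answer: Mul(21808, Pow(Add(Pow(85, Rational(1, 2)), Mul(-810, I)), -1), Add(Mul(-4975, Pow(85, Rational(1, 2))), Mul(4029971, I))) ≈ Add(-1.0850e+8, Mul(67.716, I))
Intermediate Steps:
Function('m')(g, K) = Add(14, Mul(7, K)) (Function('m')(g, K) = Mul(7, Add(2, K)) = Add(14, Mul(7, K)))
O = Add(Rational(-3, 4), Mul(Rational(1, 8), I, Pow(85, Rational(1, 2)))) (O = Add(Rational(-3, 4), Mul(Rational(1, 8), Pow(Add(-85, 0), Rational(1, 2)))) = Add(Rational(-3, 4), Mul(Rational(1, 8), Pow(-85, Rational(1, 2)))) = Add(Rational(-3, 4), Mul(Rational(1, 8), Mul(I, Pow(85, Rational(1, 2))))) = Add(Rational(-3, 4), Mul(Rational(1, 8), I, Pow(85, Rational(1, 2)))) ≈ Add(-0.75000, Mul(1.1524, I)))
Function('V')(H, x) = Mul(H, Pow(Add(102, x), -1)) (Function('V')(H, x) = Mul(Pow(Add(102, x), -1), H) = Mul(H, Pow(Add(102, x), -1)))
Mul(Add(-2565, Function('m')(7, -25)), Add(39800, Function('V')(221, O))) = Mul(Add(-2565, Add(14, Mul(7, -25))), Add(39800, Mul(221, Pow(Add(102, Add(Rational(-3, 4), Mul(Rational(1, 8), I, Pow(85, Rational(1, 2))))), -1)))) = Mul(Add(-2565, Add(14, -175)), Add(39800, Mul(221, Pow(Add(Rational(405, 4), Mul(Rational(1, 8), I, Pow(85, Rational(1, 2)))), -1)))) = Mul(Add(-2565, -161), Add(39800, Mul(221, Pow(Add(Rational(405, 4), Mul(Rational(1, 8), I, Pow(85, Rational(1, 2)))), -1)))) = Mul(-2726, Add(39800, Mul(221, Pow(Add(Rational(405, 4), Mul(Rational(1, 8), I, Pow(85, Rational(1, 2)))), -1)))) = Add(-108494800, Mul(-602446, Pow(Add(Rational(405, 4), Mul(Rational(1, 8), I, Pow(85, Rational(1, 2)))), -1)))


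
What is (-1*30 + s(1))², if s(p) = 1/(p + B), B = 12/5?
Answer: 255025/289 ≈ 882.44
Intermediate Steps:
B = 12/5 (B = 12*(⅕) = 12/5 ≈ 2.4000)
s(p) = 1/(12/5 + p) (s(p) = 1/(p + 12/5) = 1/(12/5 + p))
(-1*30 + s(1))² = (-1*30 + 5/(12 + 5*1))² = (-30 + 5/(12 + 5))² = (-30 + 5/17)² = (-505/17)² = 255025/289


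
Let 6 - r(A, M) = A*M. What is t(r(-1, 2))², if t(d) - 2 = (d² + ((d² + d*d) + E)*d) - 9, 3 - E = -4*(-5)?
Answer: 893025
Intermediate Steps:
E = -17 (E = 3 - (-4)*(-5) = 3 - 1*20 = 3 - 20 = -17)
r(A, M) = 6 - A*M
t(d) = -7 + d² + d*(-17 + 2*d²) (t(d) = 2 + ((d² + ((d² + d*d) - 17)*d) - 9) = 2 + ((d² + ((d² + d²) - 17)*d) - 9) = 2 + ((d² + (2*d² - 17)*d) - 9) = 2 + ((d² + (-17 + 2*d²)*d) - 9) = 2 + ((d² + d*(-17 + 2*d²)) - 9) = 2 + (-9 + d² + d*(-17 + 2*d²)) = -7 + d² + d*(-17 + 2*d²))
t(r(-1, 2))² = (-7 + (6 - 1*(-1)*2)² - 17*(6 - 1*(-1)*2) + 2*(6 - 1*(-1)*2)³)² = (-7 + (6 + 2)² - 17*(6 + 2) + 2*(6 + 2)³)² = (-7 + 8² - 17*8 + 2*8³)² = (-7 + 64 - 136 + 2*512)² = (-7 + 64 - 136 + 1024)² = 945² = 893025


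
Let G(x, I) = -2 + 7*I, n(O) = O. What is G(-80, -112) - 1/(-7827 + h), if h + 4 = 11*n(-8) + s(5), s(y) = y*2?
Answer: -6216473/7909 ≈ -786.00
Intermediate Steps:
s(y) = 2*y
h = -82 (h = -4 + (11*(-8) + 2*5) = -4 + (-88 + 10) = -4 - 78 = -82)
G(-80, -112) - 1/(-7827 + h) = (-2 + 7*(-112)) - 1/(-7827 - 82) = (-2 - 784) - 1/(-7909) = -786 - 1*(-1/7909) = -786 + 1/7909 = -6216473/7909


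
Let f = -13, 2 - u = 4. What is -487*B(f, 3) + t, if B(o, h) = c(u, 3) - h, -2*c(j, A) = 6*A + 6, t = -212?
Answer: 7093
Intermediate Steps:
u = -2 (u = 2 - 1*4 = 2 - 4 = -2)
c(j, A) = -3 - 3*A (c(j, A) = -(6*A + 6)/2 = -(6 + 6*A)/2 = -3 - 3*A)
B(o, h) = -12 - h (B(o, h) = (-3 - 3*3) - h = (-3 - 9) - h = -12 - h)
-487*B(f, 3) + t = -487*(-12 - 1*3) - 212 = -487*(-12 - 3) - 212 = -487*(-15) - 212 = 7305 - 212 = 7093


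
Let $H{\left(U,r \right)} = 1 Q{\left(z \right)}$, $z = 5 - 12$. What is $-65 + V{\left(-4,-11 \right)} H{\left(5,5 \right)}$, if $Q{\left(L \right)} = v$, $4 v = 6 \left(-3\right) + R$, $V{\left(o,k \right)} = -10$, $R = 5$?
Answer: $- \frac{65}{2} \approx -32.5$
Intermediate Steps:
$z = -7$ ($z = 5 - 12 = -7$)
$v = - \frac{13}{4}$ ($v = \frac{6 \left(-3\right) + 5}{4} = \frac{-18 + 5}{4} = \frac{1}{4} \left(-13\right) = - \frac{13}{4} \approx -3.25$)
$Q{\left(L \right)} = - \frac{13}{4}$
$H{\left(U,r \right)} = - \frac{13}{4}$ ($H{\left(U,r \right)} = 1 \left(- \frac{13}{4}\right) = - \frac{13}{4}$)
$-65 + V{\left(-4,-11 \right)} H{\left(5,5 \right)} = -65 - - \frac{65}{2} = -65 + \frac{65}{2} = - \frac{65}{2}$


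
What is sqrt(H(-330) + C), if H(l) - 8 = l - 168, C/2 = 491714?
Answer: sqrt(982938) ≈ 991.43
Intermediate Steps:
C = 983428 (C = 2*491714 = 983428)
H(l) = -160 + l (H(l) = 8 + (l - 168) = 8 + (-168 + l) = -160 + l)
sqrt(H(-330) + C) = sqrt((-160 - 330) + 983428) = sqrt(-490 + 983428) = sqrt(982938)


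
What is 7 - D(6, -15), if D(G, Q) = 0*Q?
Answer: 7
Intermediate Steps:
D(G, Q) = 0
7 - D(6, -15) = 7 - 1*0 = 7 + 0 = 7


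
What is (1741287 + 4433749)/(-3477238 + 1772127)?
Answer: -6175036/1705111 ≈ -3.6215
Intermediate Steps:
(1741287 + 4433749)/(-3477238 + 1772127) = 6175036/(-1705111) = 6175036*(-1/1705111) = -6175036/1705111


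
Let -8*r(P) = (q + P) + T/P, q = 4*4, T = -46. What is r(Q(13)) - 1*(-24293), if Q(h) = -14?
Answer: 1360371/56 ≈ 24292.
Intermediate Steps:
q = 16
r(P) = -2 - P/8 + 23/(4*P) (r(P) = -((16 + P) - 46/P)/8 = -(16 + P - 46/P)/8 = -2 - P/8 + 23/(4*P))
r(Q(13)) - 1*(-24293) = (⅛)*(46 - 1*(-14)*(16 - 14))/(-14) - 1*(-24293) = (⅛)*(-1/14)*(46 - 1*(-14)*2) + 24293 = (⅛)*(-1/14)*(46 + 28) + 24293 = (⅛)*(-1/14)*74 + 24293 = -37/56 + 24293 = 1360371/56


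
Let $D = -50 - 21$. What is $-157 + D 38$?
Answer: $-2855$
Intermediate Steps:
$D = -71$
$-157 + D 38 = -157 - 2698 = -2855$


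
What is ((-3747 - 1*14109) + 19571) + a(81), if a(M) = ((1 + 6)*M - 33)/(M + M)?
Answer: 46394/27 ≈ 1718.3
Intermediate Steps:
a(M) = (-33 + 7*M)/(2*M) (a(M) = (7*M - 33)/((2*M)) = (-33 + 7*M)*(1/(2*M)) = (-33 + 7*M)/(2*M))
((-3747 - 1*14109) + 19571) + a(81) = ((-3747 - 1*14109) + 19571) + (½)*(-33 + 7*81)/81 = ((-3747 - 14109) + 19571) + (½)*(1/81)*(-33 + 567) = (-17856 + 19571) + (½)*(1/81)*534 = 1715 + 89/27 = 46394/27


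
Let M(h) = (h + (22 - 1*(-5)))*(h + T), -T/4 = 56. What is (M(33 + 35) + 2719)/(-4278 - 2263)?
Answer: 12101/6541 ≈ 1.8500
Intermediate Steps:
T = -224 (T = -4*56 = -224)
M(h) = (-224 + h)*(27 + h) (M(h) = (h + (22 - 1*(-5)))*(h - 224) = (h + (22 + 5))*(-224 + h) = (h + 27)*(-224 + h) = (27 + h)*(-224 + h) = (-224 + h)*(27 + h))
(M(33 + 35) + 2719)/(-4278 - 2263) = ((-6048 + (33 + 35)² - 197*(33 + 35)) + 2719)/(-4278 - 2263) = ((-6048 + 68² - 197*68) + 2719)/(-6541) = ((-6048 + 4624 - 13396) + 2719)*(-1/6541) = (-14820 + 2719)*(-1/6541) = -12101*(-1/6541) = 12101/6541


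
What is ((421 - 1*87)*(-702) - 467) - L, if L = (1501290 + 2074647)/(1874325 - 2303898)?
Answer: -33639385606/143191 ≈ -2.3493e+5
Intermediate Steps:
L = -1191979/143191 (L = 3575937/(-429573) = 3575937*(-1/429573) = -1191979/143191 ≈ -8.3244)
((421 - 1*87)*(-702) - 467) - L = ((421 - 1*87)*(-702) - 467) - 1*(-1191979/143191) = ((421 - 87)*(-702) - 467) + 1191979/143191 = (334*(-702) - 467) + 1191979/143191 = (-234468 - 467) + 1191979/143191 = -234935 + 1191979/143191 = -33639385606/143191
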